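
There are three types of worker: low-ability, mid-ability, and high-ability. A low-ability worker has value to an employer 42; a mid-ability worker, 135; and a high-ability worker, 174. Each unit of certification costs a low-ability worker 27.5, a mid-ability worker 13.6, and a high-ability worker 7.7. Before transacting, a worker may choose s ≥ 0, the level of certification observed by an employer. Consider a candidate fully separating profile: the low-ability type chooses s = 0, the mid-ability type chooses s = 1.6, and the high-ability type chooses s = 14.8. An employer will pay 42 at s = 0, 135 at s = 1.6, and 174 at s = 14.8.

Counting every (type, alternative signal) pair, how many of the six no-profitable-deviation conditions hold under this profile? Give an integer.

4

High-ability (own payoff 174 − 7.7×14.8 = 60.04): to s=0 gives 42 → no gain ✓; to s=1.6 gives 135 − 7.7×1.6 = 122.68 → profitable ✗.
Low-ability (own payoff 42): to s=1.6 gives 135 − 27.5×1.6 = 91 → profitable ✗; to s=14.8 gives 174 − 27.5×14.8 = -233 → no gain ✓.
Mid-ability (own payoff 135 − 13.6×1.6 = 113.24): to s=0 gives 42 → no gain ✓; to s=14.8 gives 174 − 13.6×14.8 = -27.28 → no gain ✓.
4 of the 6 constraints hold; not an equilibrium.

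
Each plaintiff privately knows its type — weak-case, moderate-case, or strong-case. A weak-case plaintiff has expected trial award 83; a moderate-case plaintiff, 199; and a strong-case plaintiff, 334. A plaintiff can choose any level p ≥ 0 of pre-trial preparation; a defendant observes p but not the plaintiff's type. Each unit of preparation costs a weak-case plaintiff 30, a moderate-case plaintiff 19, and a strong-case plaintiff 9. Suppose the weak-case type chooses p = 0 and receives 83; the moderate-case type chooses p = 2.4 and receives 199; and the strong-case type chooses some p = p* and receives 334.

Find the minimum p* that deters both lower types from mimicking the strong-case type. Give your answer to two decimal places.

Moderate-case type (on-path payoff 199 − 19×2.4 = 153.4) won't mimic when 153.4 ≥ 334 − 19·p*, i.e. p* ≥ 9.51.
Weak-case type (on-path payoff 83) won't mimic when 83 ≥ 334 − 30·p*, i.e. p* ≥ 8.37.
Both must hold, so p* = max(8.37, 9.51) = 9.51. The moderate-case type's constraint binds.

9.51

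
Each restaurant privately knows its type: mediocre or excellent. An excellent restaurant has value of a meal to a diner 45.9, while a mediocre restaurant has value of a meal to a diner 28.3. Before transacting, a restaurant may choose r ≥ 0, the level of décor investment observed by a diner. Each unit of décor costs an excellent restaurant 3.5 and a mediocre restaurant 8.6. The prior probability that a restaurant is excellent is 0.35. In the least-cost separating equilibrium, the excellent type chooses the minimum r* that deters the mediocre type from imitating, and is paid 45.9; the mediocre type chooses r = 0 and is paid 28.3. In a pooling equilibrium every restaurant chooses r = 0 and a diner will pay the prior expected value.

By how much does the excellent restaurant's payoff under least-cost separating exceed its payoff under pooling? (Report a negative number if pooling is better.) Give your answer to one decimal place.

4.3

Least-cost separating signal: r* solves 28.3 = 45.9 − 8.6·r*, so r* = (45.9 − 28.3)/8.6 ≈ 2.0465.
Excellent type's separating payoff: 45.9 − 3.5 × r* = 45.9 − 3.5 × (45.9 − 28.3)/8.6 = 45.9 − 61.6/8.6 ≈ 38.737.
Pooling payoff: 0.35 × 45.9 + 0.65 × 28.3 = 34.46.
Difference: 38.737 − 34.46 = 4.277, i.e. 4.3 to one decimal place.
The excellent type prefers to separate.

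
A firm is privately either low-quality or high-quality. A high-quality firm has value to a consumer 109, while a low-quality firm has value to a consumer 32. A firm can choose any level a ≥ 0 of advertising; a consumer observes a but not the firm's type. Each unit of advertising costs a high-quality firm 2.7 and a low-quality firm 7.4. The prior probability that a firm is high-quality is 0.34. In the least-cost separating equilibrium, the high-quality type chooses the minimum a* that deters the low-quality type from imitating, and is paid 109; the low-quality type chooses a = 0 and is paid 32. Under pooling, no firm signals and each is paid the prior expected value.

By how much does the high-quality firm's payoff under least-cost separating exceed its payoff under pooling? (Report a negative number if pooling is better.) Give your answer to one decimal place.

22.7

Least-cost separating signal: a* solves 32 = 109 − 7.4·a*, so a* = (109 − 32)/7.4 ≈ 10.4054.
High-quality type's separating payoff: 109 − 2.7 × a* = 109 − 2.7 × (109 − 32)/7.4 = 109 − 207.9/7.4 ≈ 80.905.
Pooling payoff: 0.34 × 109 + 0.66 × 32 = 58.18.
Difference: 80.905 − 58.18 = 22.725, i.e. 22.7 to one decimal place.
The high-quality type prefers to separate.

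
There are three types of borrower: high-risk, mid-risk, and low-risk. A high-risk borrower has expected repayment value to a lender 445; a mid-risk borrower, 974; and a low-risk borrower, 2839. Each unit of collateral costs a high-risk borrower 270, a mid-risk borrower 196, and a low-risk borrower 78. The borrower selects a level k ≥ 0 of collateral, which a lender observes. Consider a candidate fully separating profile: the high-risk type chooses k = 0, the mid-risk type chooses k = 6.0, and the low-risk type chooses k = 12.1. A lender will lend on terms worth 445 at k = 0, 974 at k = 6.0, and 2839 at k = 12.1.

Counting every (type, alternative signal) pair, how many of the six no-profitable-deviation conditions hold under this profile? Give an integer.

4

High-risk (own payoff 445): to k=6.0 gives 974 − 270×6.0 = -646 → no gain ✓; to k=12.1 gives 2839 − 270×12.1 = -428 → no gain ✓.
Low-risk (own payoff 2839 − 78×12.1 = 1895.2): to k=0 gives 445 → no gain ✓; to k=6.0 gives 974 − 78×6.0 = 506 → no gain ✓.
Mid-risk (own payoff 974 − 196×6.0 = -202): to k=0 gives 445 → profitable ✗; to k=12.1 gives 2839 − 196×12.1 = 467.4 → profitable ✗.
4 of the 6 constraints hold; not an equilibrium.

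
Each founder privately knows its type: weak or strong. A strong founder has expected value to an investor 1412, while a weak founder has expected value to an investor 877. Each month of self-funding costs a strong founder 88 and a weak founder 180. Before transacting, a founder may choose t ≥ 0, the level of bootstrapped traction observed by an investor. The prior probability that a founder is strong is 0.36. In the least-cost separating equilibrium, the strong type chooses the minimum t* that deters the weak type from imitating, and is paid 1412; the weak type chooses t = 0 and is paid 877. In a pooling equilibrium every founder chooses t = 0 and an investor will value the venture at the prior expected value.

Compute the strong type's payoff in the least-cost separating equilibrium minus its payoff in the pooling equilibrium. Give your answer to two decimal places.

80.84

Least-cost separating signal: t* solves 877 = 1412 − 180·t*, so t* = (1412 − 877)/180 ≈ 2.9722.
Strong type's separating payoff: 1412 − 88 × t* = 1412 − 88 × (1412 − 877)/180 = 1412 − 47080/180 ≈ 1150.4444.
Pooling payoff: 0.36 × 1412 + 0.64 × 877 = 1069.6.
Difference: 1150.4444 − 1069.6 = 80.8444, i.e. 80.84 to two decimal places.
The strong type prefers to separate.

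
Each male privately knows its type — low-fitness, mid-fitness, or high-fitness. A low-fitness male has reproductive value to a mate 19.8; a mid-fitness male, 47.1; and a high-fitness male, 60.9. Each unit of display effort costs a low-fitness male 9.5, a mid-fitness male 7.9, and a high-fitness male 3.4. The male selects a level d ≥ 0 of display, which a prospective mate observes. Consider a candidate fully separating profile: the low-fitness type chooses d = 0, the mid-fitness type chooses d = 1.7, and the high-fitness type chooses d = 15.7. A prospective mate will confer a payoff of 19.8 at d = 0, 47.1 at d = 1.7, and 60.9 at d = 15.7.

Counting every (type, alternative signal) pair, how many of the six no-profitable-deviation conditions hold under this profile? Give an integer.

Low-fitness (own payoff 19.8): to d=1.7 gives 47.1 − 9.5×1.7 = 30.95 → profitable ✗; to d=15.7 gives 60.9 − 9.5×15.7 = -88.25 → no gain ✓.
Mid-fitness (own payoff 47.1 − 7.9×1.7 = 33.67): to d=0 gives 19.8 → no gain ✓; to d=15.7 gives 60.9 − 7.9×15.7 = -63.13 → no gain ✓.
High-fitness (own payoff 60.9 − 3.4×15.7 = 7.52): to d=0 gives 19.8 → profitable ✗; to d=1.7 gives 47.1 − 3.4×1.7 = 41.32 → profitable ✗.
3 of the 6 constraints hold; not an equilibrium.

3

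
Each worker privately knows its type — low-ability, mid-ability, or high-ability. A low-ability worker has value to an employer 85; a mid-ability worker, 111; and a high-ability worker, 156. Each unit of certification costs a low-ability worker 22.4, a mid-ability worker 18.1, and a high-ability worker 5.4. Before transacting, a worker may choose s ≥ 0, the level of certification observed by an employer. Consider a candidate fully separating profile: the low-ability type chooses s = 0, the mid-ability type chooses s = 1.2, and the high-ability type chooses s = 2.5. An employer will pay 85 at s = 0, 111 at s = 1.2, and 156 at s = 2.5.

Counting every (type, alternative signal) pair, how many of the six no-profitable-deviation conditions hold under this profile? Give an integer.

4

Low-ability (own payoff 85): to s=1.2 gives 111 − 22.4×1.2 = 84.12 → no gain ✓; to s=2.5 gives 156 − 22.4×2.5 = 100 → profitable ✗.
Mid-ability (own payoff 111 − 18.1×1.2 = 89.28): to s=0 gives 85 → no gain ✓; to s=2.5 gives 156 − 18.1×2.5 = 110.75 → profitable ✗.
High-ability (own payoff 156 − 5.4×2.5 = 142.5): to s=0 gives 85 → no gain ✓; to s=1.2 gives 111 − 5.4×1.2 = 104.52 → no gain ✓.
4 of the 6 constraints hold; not an equilibrium.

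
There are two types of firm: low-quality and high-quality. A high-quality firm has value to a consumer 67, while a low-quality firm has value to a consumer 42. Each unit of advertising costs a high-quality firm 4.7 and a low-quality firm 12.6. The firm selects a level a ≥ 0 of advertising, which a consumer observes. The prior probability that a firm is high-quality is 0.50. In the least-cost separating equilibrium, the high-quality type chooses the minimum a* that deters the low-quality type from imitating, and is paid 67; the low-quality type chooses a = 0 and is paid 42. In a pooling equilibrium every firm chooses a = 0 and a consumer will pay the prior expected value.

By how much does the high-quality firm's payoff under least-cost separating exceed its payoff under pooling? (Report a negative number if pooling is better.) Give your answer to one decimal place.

3.2

Least-cost separating signal: a* solves 42 = 67 − 12.6·a*, so a* = (67 − 42)/12.6 ≈ 1.9841.
High-quality type's separating payoff: 67 − 4.7 × a* = 67 − 4.7 × (67 − 42)/12.6 = 67 − 117.5/12.6 ≈ 57.675.
Pooling payoff: 0.50 × 67 + 0.50 × 42 = 54.5.
Difference: 57.675 − 54.5 = 3.175, i.e. 3.2 to one decimal place.
The high-quality type prefers to separate.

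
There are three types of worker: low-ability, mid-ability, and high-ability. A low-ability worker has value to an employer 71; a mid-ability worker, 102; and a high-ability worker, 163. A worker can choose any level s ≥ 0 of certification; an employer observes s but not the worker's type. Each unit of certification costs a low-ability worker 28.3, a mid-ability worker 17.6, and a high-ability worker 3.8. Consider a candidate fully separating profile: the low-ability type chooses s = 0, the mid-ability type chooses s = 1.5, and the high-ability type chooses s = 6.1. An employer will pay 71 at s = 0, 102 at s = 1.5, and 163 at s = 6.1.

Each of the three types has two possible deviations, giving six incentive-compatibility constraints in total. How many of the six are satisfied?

Mid-ability (own payoff 102 − 17.6×1.5 = 75.6): to s=0 gives 71 → no gain ✓; to s=6.1 gives 163 − 17.6×6.1 = 55.64 → no gain ✓.
High-ability (own payoff 163 − 3.8×6.1 = 139.82): to s=0 gives 71 → no gain ✓; to s=1.5 gives 102 − 3.8×1.5 = 96.3 → no gain ✓.
Low-ability (own payoff 71): to s=1.5 gives 102 − 28.3×1.5 = 59.55 → no gain ✓; to s=6.1 gives 163 − 28.3×6.1 = -9.63 → no gain ✓.
6 of the 6 constraints hold; this profile is a separating equilibrium.

6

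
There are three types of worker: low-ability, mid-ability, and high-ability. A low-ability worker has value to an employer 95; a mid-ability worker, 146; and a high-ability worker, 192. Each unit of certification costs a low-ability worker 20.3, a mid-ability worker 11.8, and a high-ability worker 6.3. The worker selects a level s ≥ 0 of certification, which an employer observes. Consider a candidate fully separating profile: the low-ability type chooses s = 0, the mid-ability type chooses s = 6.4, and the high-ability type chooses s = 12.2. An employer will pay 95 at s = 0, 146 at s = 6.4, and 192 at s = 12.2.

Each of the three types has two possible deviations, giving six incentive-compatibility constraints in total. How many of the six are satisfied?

High-ability (own payoff 192 − 6.3×12.2 = 115.14): to s=0 gives 95 → no gain ✓; to s=6.4 gives 146 − 6.3×6.4 = 105.68 → no gain ✓.
Mid-ability (own payoff 146 − 11.8×6.4 = 70.48): to s=0 gives 95 → profitable ✗; to s=12.2 gives 192 − 11.8×12.2 = 48.04 → no gain ✓.
Low-ability (own payoff 95): to s=6.4 gives 146 − 20.3×6.4 = 16.08 → no gain ✓; to s=12.2 gives 192 − 20.3×12.2 = -55.66 → no gain ✓.
5 of the 6 constraints hold; not an equilibrium.

5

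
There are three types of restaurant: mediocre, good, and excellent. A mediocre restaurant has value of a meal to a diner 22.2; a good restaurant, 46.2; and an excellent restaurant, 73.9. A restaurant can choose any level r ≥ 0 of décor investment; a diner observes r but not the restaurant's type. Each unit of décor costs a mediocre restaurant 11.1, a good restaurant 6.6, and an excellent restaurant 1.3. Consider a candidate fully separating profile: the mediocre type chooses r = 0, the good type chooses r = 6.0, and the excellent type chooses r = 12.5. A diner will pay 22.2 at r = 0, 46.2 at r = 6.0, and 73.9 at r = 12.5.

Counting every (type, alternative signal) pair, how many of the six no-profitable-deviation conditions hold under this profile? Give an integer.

5

Mediocre (own payoff 22.2): to r=6.0 gives 46.2 − 11.1×6.0 = -20.4 → no gain ✓; to r=12.5 gives 73.9 − 11.1×12.5 = -64.85 → no gain ✓.
Excellent (own payoff 73.9 − 1.3×12.5 = 57.65): to r=0 gives 22.2 → no gain ✓; to r=6.0 gives 46.2 − 1.3×6.0 = 38.4 → no gain ✓.
Good (own payoff 46.2 − 6.6×6.0 = 6.6): to r=0 gives 22.2 → profitable ✗; to r=12.5 gives 73.9 − 6.6×12.5 = -8.6 → no gain ✓.
5 of the 6 constraints hold; not an equilibrium.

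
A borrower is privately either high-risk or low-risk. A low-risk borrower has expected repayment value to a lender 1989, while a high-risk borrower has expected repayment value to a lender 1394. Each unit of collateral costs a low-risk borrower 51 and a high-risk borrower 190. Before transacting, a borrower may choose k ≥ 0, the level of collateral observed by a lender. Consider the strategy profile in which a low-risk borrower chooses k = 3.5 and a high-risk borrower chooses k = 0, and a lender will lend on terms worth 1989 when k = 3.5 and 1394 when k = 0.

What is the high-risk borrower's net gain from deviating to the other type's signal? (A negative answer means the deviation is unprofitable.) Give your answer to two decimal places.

Playing k = 0 the high-risk borrower receives 1394.
Deviating to k = 3.5 brings payment 1989 at cost 190 × 3.5 = 665, netting 1324.
Gain from deviating: 1324 − 1394 = -70.00.
The gain is negative, so the high-risk type's incentive-compatibility constraint is satisfied.

-70.00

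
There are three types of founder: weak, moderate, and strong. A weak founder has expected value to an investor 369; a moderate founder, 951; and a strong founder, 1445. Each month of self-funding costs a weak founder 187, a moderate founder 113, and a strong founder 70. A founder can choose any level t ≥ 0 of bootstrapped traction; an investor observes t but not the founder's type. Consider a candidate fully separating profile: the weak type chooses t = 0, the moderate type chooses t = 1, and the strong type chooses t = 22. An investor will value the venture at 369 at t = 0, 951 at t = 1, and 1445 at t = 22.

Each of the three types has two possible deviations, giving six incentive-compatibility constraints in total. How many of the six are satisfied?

Weak (own payoff 369): to t=1 gives 951 − 187×1 = 764 → profitable ✗; to t=22 gives 1445 − 187×22 = -2669 → no gain ✓.
Strong (own payoff 1445 − 70×22 = -95): to t=0 gives 369 → profitable ✗; to t=1 gives 951 − 70×1 = 881 → profitable ✗.
Moderate (own payoff 951 − 113×1 = 838): to t=0 gives 369 → no gain ✓; to t=22 gives 1445 − 113×22 = -1041 → no gain ✓.
3 of the 6 constraints hold; not an equilibrium.

3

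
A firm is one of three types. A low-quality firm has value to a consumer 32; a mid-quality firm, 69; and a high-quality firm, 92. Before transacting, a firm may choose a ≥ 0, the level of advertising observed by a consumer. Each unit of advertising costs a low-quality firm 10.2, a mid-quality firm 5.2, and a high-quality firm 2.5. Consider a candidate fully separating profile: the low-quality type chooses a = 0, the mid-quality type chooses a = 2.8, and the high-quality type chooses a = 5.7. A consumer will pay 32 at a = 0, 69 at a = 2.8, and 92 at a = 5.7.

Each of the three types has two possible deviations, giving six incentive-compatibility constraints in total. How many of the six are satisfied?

3

High-quality (own payoff 92 − 2.5×5.7 = 77.75): to a=0 gives 32 → no gain ✓; to a=2.8 gives 69 − 2.5×2.8 = 62 → no gain ✓.
Mid-quality (own payoff 69 − 5.2×2.8 = 54.44): to a=0 gives 32 → no gain ✓; to a=5.7 gives 92 − 5.2×5.7 = 62.36 → profitable ✗.
Low-quality (own payoff 32): to a=2.8 gives 69 − 10.2×2.8 = 40.44 → profitable ✗; to a=5.7 gives 92 − 10.2×5.7 = 33.86 → profitable ✗.
3 of the 6 constraints hold; not an equilibrium.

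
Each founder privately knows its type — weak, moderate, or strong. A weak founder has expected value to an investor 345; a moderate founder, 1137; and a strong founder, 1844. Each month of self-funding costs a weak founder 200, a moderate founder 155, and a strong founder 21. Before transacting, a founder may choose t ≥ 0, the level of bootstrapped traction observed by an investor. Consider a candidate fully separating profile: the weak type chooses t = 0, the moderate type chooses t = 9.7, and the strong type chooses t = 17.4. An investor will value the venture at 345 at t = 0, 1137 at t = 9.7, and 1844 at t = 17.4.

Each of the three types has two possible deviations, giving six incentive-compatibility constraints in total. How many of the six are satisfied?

5

Moderate (own payoff 1137 − 155×9.7 = -366.5): to t=0 gives 345 → profitable ✗; to t=17.4 gives 1844 − 155×17.4 = -853 → no gain ✓.
Strong (own payoff 1844 − 21×17.4 = 1478.6): to t=0 gives 345 → no gain ✓; to t=9.7 gives 1137 − 21×9.7 = 933.3 → no gain ✓.
Weak (own payoff 345): to t=9.7 gives 1137 − 200×9.7 = -803 → no gain ✓; to t=17.4 gives 1844 − 200×17.4 = -1636 → no gain ✓.
5 of the 6 constraints hold; not an equilibrium.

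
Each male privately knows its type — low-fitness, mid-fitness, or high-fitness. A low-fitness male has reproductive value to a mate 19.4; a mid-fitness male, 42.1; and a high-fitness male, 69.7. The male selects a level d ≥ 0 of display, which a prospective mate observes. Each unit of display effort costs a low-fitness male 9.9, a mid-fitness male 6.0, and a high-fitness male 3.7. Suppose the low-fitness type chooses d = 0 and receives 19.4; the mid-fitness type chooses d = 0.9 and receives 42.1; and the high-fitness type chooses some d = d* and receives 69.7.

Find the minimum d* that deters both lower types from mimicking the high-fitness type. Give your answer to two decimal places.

5.50

Mid-fitness type (on-path payoff 42.1 − 6.0×0.9 = 36.7) won't mimic when 36.7 ≥ 69.7 − 6.0·d*, i.e. d* ≥ 5.50.
Low-fitness type (on-path payoff 19.4) won't mimic when 19.4 ≥ 69.7 − 9.9·d*, i.e. d* ≥ 5.08.
Both must hold, so d* = max(5.08, 5.50) = 5.50. The mid-fitness type's constraint binds.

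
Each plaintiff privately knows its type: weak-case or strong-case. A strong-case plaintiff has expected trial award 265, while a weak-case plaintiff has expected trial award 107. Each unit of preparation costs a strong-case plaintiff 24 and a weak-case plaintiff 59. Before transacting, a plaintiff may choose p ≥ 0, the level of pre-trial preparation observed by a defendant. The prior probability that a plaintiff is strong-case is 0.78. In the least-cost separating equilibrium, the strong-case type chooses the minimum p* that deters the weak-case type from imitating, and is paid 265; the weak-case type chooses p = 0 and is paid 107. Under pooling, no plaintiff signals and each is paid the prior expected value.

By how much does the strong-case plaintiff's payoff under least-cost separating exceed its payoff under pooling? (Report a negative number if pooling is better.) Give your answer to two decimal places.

-29.51

Least-cost separating signal: p* solves 107 = 265 − 59·p*, so p* = (265 − 107)/59 ≈ 2.6780.
Strong-case type's separating payoff: 265 − 24 × p* = 265 − 24 × (265 − 107)/59 = 265 − 3792/59 ≈ 200.7288.
Pooling payoff: 0.78 × 265 + 0.22 × 107 = 230.24.
Difference: 200.7288 − 230.24 = -29.5112, i.e. -29.51 to two decimal places.
The strong-case type would prefer the pooling outcome.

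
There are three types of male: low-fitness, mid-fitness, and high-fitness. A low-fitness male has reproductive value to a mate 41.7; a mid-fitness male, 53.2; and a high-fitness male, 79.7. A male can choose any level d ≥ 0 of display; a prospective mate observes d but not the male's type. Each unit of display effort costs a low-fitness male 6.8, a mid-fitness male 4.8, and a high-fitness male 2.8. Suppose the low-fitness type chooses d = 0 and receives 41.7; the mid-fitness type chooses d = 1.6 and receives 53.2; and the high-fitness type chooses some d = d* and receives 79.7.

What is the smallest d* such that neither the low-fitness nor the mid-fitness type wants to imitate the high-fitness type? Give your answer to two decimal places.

7.12

Low-fitness type (on-path payoff 41.7) won't mimic when 41.7 ≥ 79.7 − 6.8·d*, i.e. d* ≥ 5.59.
Mid-fitness type (on-path payoff 53.2 − 4.8×1.6 = 45.52) won't mimic when 45.52 ≥ 79.7 − 4.8·d*, i.e. d* ≥ 7.12.
Both must hold, so d* = max(5.59, 7.12) = 7.12. The mid-fitness type's constraint binds.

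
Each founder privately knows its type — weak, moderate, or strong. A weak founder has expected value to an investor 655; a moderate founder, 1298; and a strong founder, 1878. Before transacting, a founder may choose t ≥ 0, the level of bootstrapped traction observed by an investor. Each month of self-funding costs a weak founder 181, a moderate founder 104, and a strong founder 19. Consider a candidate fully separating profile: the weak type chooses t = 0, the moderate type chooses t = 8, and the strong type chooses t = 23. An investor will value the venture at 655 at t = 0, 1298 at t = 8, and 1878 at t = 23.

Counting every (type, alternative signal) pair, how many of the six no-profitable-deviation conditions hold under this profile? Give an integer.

5

Strong (own payoff 1878 − 19×23 = 1441): to t=0 gives 655 → no gain ✓; to t=8 gives 1298 − 19×8 = 1146 → no gain ✓.
Moderate (own payoff 1298 − 104×8 = 466): to t=0 gives 655 → profitable ✗; to t=23 gives 1878 − 104×23 = -514 → no gain ✓.
Weak (own payoff 655): to t=8 gives 1298 − 181×8 = -150 → no gain ✓; to t=23 gives 1878 − 181×23 = -2285 → no gain ✓.
5 of the 6 constraints hold; not an equilibrium.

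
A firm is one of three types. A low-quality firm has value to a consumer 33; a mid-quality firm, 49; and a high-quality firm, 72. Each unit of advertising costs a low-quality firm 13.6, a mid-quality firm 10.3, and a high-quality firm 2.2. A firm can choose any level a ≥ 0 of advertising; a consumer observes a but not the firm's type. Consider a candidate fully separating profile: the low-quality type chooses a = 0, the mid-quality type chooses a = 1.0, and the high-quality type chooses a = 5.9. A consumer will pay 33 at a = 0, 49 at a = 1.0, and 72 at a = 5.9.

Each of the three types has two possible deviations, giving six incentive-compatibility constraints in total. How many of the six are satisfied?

Low-quality (own payoff 33): to a=1.0 gives 49 − 13.6×1.0 = 35.4 → profitable ✗; to a=5.9 gives 72 − 13.6×5.9 = -8.24 → no gain ✓.
Mid-quality (own payoff 49 − 10.3×1.0 = 38.7): to a=0 gives 33 → no gain ✓; to a=5.9 gives 72 − 10.3×5.9 = 11.23 → no gain ✓.
High-quality (own payoff 72 − 2.2×5.9 = 59.02): to a=0 gives 33 → no gain ✓; to a=1.0 gives 49 − 2.2×1.0 = 46.8 → no gain ✓.
5 of the 6 constraints hold; not an equilibrium.

5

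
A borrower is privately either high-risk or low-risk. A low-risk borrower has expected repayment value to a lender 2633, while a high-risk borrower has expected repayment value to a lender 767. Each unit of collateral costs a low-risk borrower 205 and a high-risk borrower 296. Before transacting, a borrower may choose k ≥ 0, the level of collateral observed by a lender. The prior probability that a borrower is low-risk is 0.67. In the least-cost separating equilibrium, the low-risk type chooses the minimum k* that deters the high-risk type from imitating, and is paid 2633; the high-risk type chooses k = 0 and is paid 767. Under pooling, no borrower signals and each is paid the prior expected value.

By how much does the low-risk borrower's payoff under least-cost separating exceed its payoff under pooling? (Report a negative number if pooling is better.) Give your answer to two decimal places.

Least-cost separating signal: k* solves 767 = 2633 − 296·k*, so k* = (2633 − 767)/296 ≈ 6.3041.
Low-risk type's separating payoff: 2633 − 205 × k* = 2633 − 205 × (2633 − 767)/296 = 2633 − 382530/296 ≈ 1340.6689.
Pooling payoff: 0.67 × 2633 + 0.33 × 767 = 2017.22.
Difference: 1340.6689 − 2017.22 = -676.5511, i.e. -676.55 to two decimal places.
The low-risk type would prefer the pooling outcome.

-676.55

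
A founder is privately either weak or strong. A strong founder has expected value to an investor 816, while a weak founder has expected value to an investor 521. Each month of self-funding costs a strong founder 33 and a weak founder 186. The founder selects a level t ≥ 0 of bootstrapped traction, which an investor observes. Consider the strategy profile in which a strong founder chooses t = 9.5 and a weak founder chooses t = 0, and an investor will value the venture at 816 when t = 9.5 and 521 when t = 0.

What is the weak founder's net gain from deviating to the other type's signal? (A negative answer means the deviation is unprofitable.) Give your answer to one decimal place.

Playing t = 0 the weak founder receives 521.
Deviating to t = 9.5 brings payment 816 at cost 186 × 9.5 = 1767, netting -951.
Gain from deviating: -951 − 521 = -1472.0.
The gain is negative, so the weak type's incentive-compatibility constraint is satisfied.

-1472.0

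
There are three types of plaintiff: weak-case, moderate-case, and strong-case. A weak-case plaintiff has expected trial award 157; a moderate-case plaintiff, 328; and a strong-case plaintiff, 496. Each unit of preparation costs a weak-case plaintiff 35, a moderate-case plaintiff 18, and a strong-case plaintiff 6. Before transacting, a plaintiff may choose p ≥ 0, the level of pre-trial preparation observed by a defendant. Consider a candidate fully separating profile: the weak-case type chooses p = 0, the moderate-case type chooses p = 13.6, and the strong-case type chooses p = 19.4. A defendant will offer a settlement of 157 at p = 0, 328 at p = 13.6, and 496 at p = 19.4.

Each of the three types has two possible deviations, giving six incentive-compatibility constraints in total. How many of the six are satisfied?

Weak-case (own payoff 157): to p=13.6 gives 328 − 35×13.6 = -148 → no gain ✓; to p=19.4 gives 496 − 35×19.4 = -183 → no gain ✓.
Strong-case (own payoff 496 − 6×19.4 = 379.6): to p=0 gives 157 → no gain ✓; to p=13.6 gives 328 − 6×13.6 = 246.4 → no gain ✓.
Moderate-case (own payoff 328 − 18×13.6 = 83.2): to p=0 gives 157 → profitable ✗; to p=19.4 gives 496 − 18×19.4 = 146.8 → profitable ✗.
4 of the 6 constraints hold; not an equilibrium.

4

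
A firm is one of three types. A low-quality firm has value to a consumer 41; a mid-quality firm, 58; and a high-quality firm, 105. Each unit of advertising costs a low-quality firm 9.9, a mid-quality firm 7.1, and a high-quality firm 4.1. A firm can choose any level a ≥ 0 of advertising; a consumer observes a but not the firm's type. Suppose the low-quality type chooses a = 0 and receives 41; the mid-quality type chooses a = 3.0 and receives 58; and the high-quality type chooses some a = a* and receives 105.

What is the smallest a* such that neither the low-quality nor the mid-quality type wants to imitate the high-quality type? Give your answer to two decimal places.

9.62

Mid-quality type (on-path payoff 58 − 7.1×3.0 = 36.7) won't mimic when 36.7 ≥ 105 − 7.1·a*, i.e. a* ≥ 9.62.
Low-quality type (on-path payoff 41) won't mimic when 41 ≥ 105 − 9.9·a*, i.e. a* ≥ 6.46.
Both must hold, so a* = max(6.46, 9.62) = 9.62. The mid-quality type's constraint binds.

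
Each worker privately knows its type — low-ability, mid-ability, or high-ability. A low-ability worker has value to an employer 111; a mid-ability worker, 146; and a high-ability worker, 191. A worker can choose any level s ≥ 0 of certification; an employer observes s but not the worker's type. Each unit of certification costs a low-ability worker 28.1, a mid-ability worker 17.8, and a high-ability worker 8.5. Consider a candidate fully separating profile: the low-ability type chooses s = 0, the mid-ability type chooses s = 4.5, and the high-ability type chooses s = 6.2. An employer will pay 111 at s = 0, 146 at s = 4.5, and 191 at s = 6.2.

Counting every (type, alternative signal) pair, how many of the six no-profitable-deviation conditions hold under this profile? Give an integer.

4

Low-ability (own payoff 111): to s=4.5 gives 146 − 28.1×4.5 = 19.55 → no gain ✓; to s=6.2 gives 191 − 28.1×6.2 = 16.78 → no gain ✓.
Mid-ability (own payoff 146 − 17.8×4.5 = 65.9): to s=0 gives 111 → profitable ✗; to s=6.2 gives 191 − 17.8×6.2 = 80.64 → profitable ✗.
High-ability (own payoff 191 − 8.5×6.2 = 138.3): to s=0 gives 111 → no gain ✓; to s=4.5 gives 146 − 8.5×4.5 = 107.75 → no gain ✓.
4 of the 6 constraints hold; not an equilibrium.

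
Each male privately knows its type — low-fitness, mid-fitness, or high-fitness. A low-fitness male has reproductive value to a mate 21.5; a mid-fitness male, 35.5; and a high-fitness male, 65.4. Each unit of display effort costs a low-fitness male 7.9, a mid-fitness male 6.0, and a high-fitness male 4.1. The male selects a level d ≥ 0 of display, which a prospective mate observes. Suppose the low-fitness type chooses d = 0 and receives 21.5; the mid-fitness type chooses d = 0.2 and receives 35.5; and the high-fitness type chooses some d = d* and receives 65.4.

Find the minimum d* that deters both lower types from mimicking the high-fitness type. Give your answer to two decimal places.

Mid-fitness type (on-path payoff 35.5 − 6.0×0.2 = 34.3) won't mimic when 34.3 ≥ 65.4 − 6.0·d*, i.e. d* ≥ 5.18.
Low-fitness type (on-path payoff 21.5) won't mimic when 21.5 ≥ 65.4 − 7.9·d*, i.e. d* ≥ 5.56.
Both must hold, so d* = max(5.56, 5.18) = 5.56. The low-fitness type's constraint binds.

5.56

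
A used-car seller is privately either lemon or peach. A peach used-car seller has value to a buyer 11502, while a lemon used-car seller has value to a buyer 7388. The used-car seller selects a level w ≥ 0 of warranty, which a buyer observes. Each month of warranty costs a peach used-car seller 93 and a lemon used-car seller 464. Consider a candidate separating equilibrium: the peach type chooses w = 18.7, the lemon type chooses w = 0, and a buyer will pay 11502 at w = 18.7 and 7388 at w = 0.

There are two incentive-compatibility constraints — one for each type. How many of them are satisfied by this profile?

Peach type: signal → 11502 − 93 × 18.7 = 9762.9; deviate to 0 → 7388. IC holds (9762.9 ≥ 7388).
Lemon type: stay at 0 → 7388; mimic → 11502 − 464 × 18.7 = 2825.2. IC holds (7388 ≥ 2825.2).
2 of 2 constraints hold, so this is a separating equilibrium.

2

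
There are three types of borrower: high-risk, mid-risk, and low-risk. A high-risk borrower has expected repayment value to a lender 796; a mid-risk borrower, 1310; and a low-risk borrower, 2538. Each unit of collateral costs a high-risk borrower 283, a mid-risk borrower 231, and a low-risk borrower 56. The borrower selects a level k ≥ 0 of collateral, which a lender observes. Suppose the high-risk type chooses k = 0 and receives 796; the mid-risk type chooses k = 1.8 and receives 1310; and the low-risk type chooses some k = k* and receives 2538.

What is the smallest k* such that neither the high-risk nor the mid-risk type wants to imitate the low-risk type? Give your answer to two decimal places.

Mid-risk type (on-path payoff 1310 − 231×1.8 = 894.2) won't mimic when 894.2 ≥ 2538 − 231·k*, i.e. k* ≥ 7.12.
High-risk type (on-path payoff 796) won't mimic when 796 ≥ 2538 − 283·k*, i.e. k* ≥ 6.16.
Both must hold, so k* = max(6.16, 7.12) = 7.12. The mid-risk type's constraint binds.

7.12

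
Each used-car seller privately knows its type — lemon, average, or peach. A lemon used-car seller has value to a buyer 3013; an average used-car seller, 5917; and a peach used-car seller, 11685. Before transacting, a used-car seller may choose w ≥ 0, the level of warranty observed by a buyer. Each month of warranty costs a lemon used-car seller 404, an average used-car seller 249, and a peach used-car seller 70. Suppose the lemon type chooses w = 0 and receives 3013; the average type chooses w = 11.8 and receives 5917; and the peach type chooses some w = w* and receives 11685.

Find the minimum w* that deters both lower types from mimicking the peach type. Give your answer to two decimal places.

Average type (on-path payoff 5917 − 249×11.8 = 2978.8) won't mimic when 2978.8 ≥ 11685 − 249·w*, i.e. w* ≥ 34.96.
Lemon type (on-path payoff 3013) won't mimic when 3013 ≥ 11685 − 404·w*, i.e. w* ≥ 21.47.
Both must hold, so w* = max(21.47, 34.96) = 34.96. The average type's constraint binds.

34.96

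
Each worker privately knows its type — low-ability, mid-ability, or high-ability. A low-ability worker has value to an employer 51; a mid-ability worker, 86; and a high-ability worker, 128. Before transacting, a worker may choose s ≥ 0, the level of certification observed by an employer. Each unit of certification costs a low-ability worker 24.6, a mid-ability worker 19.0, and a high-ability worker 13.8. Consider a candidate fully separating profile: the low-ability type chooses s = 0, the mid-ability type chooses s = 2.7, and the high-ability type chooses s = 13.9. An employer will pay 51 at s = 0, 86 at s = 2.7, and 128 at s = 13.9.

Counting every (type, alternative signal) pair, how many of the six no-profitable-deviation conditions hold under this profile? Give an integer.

High-ability (own payoff 128 − 13.8×13.9 = -63.82): to s=0 gives 51 → profitable ✗; to s=2.7 gives 86 − 13.8×2.7 = 48.74 → profitable ✗.
Low-ability (own payoff 51): to s=2.7 gives 86 − 24.6×2.7 = 19.58 → no gain ✓; to s=13.9 gives 128 − 24.6×13.9 = -213.94 → no gain ✓.
Mid-ability (own payoff 86 − 19.0×2.7 = 34.7): to s=0 gives 51 → profitable ✗; to s=13.9 gives 128 − 19.0×13.9 = -136.1 → no gain ✓.
3 of the 6 constraints hold; not an equilibrium.

3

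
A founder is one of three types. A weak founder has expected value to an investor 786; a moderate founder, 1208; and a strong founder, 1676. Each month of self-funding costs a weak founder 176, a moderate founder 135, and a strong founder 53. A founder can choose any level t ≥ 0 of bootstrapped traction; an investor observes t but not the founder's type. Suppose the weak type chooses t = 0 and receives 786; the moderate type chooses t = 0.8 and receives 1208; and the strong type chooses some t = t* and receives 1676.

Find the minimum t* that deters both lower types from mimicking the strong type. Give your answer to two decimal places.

5.06

Moderate type (on-path payoff 1208 − 135×0.8 = 1100) won't mimic when 1100 ≥ 1676 − 135·t*, i.e. t* ≥ 4.27.
Weak type (on-path payoff 786) won't mimic when 786 ≥ 1676 − 176·t*, i.e. t* ≥ 5.06.
Both must hold, so t* = max(5.06, 4.27) = 5.06. The weak type's constraint binds.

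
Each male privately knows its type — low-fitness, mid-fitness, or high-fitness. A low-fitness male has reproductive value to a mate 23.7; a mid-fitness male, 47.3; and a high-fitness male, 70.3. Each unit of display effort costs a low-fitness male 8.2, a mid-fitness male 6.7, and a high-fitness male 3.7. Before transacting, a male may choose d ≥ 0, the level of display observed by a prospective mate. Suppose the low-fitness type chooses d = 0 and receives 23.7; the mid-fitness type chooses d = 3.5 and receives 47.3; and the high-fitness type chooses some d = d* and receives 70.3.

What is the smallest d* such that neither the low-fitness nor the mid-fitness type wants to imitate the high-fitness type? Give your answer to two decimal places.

Mid-fitness type (on-path payoff 47.3 − 6.7×3.5 = 23.85) won't mimic when 23.85 ≥ 70.3 − 6.7·d*, i.e. d* ≥ 6.93.
Low-fitness type (on-path payoff 23.7) won't mimic when 23.7 ≥ 70.3 − 8.2·d*, i.e. d* ≥ 5.68.
Both must hold, so d* = max(5.68, 6.93) = 6.93. The mid-fitness type's constraint binds.

6.93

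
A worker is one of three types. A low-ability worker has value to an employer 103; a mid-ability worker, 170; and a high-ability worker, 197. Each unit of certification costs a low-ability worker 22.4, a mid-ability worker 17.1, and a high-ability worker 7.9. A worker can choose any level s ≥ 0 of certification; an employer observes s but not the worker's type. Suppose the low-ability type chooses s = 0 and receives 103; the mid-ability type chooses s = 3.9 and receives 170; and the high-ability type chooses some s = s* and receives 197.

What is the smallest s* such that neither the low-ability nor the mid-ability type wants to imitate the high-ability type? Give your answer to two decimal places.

Mid-ability type (on-path payoff 170 − 17.1×3.9 = 103.31) won't mimic when 103.31 ≥ 197 − 17.1·s*, i.e. s* ≥ 5.48.
Low-ability type (on-path payoff 103) won't mimic when 103 ≥ 197 − 22.4·s*, i.e. s* ≥ 4.20.
Both must hold, so s* = max(4.20, 5.48) = 5.48. The mid-ability type's constraint binds.

5.48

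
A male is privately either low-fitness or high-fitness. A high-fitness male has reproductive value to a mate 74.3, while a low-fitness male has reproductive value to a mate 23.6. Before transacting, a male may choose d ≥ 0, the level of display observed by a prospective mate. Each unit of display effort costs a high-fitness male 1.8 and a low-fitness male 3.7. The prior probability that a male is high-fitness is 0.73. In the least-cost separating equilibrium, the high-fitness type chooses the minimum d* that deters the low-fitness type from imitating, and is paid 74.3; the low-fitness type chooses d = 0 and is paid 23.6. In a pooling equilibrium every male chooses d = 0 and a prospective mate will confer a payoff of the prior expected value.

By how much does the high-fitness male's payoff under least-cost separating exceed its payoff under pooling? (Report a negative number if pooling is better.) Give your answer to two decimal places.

-10.98

Least-cost separating signal: d* solves 23.6 = 74.3 − 3.7·d*, so d* = (74.3 − 23.6)/3.7 ≈ 13.7027.
High-fitness type's separating payoff: 74.3 − 1.8 × d* = 74.3 − 1.8 × (74.3 − 23.6)/3.7 = 74.3 − 91.26/3.7 ≈ 49.6351.
Pooling payoff: 0.73 × 74.3 + 0.27 × 23.6 = 60.611.
Difference: 49.6351 − 60.611 = -10.9759, i.e. -10.98 to two decimal places.
The high-fitness type would prefer the pooling outcome.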